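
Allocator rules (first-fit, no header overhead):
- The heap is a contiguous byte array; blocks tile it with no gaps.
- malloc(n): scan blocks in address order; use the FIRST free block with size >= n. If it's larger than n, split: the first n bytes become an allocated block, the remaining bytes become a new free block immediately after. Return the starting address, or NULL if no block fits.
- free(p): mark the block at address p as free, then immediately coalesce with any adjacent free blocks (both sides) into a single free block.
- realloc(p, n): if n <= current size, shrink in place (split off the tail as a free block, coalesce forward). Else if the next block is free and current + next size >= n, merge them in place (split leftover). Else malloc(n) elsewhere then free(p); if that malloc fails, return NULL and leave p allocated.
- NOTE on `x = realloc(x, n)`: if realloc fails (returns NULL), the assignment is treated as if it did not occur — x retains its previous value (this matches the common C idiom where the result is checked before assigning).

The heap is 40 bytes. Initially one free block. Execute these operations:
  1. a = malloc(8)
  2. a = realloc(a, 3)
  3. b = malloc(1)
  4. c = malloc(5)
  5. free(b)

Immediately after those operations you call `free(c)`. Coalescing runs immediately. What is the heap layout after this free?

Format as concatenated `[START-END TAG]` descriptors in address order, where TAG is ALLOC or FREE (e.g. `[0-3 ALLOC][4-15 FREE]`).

Op 1: a = malloc(8) -> a = 0; heap: [0-7 ALLOC][8-39 FREE]
Op 2: a = realloc(a, 3) -> a = 0; heap: [0-2 ALLOC][3-39 FREE]
Op 3: b = malloc(1) -> b = 3; heap: [0-2 ALLOC][3-3 ALLOC][4-39 FREE]
Op 4: c = malloc(5) -> c = 4; heap: [0-2 ALLOC][3-3 ALLOC][4-8 ALLOC][9-39 FREE]
Op 5: free(b) -> (freed b); heap: [0-2 ALLOC][3-3 FREE][4-8 ALLOC][9-39 FREE]
free(c): c = 4 -> block [4-8 ALLOC]; mark free, coalesce with adjacent free neighbors -> [0-2 ALLOC][3-39 FREE]

Answer: [0-2 ALLOC][3-39 FREE]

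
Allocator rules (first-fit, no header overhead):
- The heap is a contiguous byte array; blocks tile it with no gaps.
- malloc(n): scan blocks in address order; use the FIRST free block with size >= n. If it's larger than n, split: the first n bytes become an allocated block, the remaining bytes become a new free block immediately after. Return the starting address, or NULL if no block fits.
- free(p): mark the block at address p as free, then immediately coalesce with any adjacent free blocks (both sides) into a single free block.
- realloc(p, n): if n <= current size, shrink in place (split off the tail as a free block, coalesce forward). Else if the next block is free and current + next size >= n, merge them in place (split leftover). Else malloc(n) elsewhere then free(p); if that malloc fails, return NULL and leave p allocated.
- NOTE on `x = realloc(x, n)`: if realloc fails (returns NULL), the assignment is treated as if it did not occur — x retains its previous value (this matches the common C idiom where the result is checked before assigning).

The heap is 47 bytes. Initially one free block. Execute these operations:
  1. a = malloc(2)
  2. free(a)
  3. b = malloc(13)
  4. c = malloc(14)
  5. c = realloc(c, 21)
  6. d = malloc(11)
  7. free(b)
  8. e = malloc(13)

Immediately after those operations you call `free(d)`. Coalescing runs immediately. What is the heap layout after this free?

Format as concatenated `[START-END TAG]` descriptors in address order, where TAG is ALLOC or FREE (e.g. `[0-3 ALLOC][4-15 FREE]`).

Answer: [0-12 ALLOC][13-33 ALLOC][34-46 FREE]

Derivation:
Op 1: a = malloc(2) -> a = 0; heap: [0-1 ALLOC][2-46 FREE]
Op 2: free(a) -> (freed a); heap: [0-46 FREE]
Op 3: b = malloc(13) -> b = 0; heap: [0-12 ALLOC][13-46 FREE]
Op 4: c = malloc(14) -> c = 13; heap: [0-12 ALLOC][13-26 ALLOC][27-46 FREE]
Op 5: c = realloc(c, 21) -> c = 13; heap: [0-12 ALLOC][13-33 ALLOC][34-46 FREE]
Op 6: d = malloc(11) -> d = 34; heap: [0-12 ALLOC][13-33 ALLOC][34-44 ALLOC][45-46 FREE]
Op 7: free(b) -> (freed b); heap: [0-12 FREE][13-33 ALLOC][34-44 ALLOC][45-46 FREE]
Op 8: e = malloc(13) -> e = 0; heap: [0-12 ALLOC][13-33 ALLOC][34-44 ALLOC][45-46 FREE]
free(d): d = 34 -> block [34-44 ALLOC]; mark free, coalesce with adjacent free neighbors -> [0-12 ALLOC][13-33 ALLOC][34-46 FREE]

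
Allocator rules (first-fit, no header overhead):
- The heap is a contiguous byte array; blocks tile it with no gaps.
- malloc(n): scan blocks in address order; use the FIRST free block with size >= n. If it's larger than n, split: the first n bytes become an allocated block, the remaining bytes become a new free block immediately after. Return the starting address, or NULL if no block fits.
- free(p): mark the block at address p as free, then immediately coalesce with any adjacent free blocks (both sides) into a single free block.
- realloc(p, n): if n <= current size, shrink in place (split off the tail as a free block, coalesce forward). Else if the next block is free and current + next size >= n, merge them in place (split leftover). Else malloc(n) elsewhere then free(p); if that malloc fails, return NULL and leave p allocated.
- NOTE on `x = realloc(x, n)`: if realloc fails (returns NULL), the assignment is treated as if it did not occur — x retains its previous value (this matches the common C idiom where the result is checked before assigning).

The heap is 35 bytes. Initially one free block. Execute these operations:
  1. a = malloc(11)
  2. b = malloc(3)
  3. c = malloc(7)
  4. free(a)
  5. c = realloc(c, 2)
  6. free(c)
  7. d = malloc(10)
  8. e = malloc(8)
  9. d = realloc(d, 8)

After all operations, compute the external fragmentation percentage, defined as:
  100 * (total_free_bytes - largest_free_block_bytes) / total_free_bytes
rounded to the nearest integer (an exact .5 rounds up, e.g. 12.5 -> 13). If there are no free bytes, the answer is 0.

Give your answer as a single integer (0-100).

Answer: 19

Derivation:
Op 1: a = malloc(11) -> a = 0; heap: [0-10 ALLOC][11-34 FREE]
Op 2: b = malloc(3) -> b = 11; heap: [0-10 ALLOC][11-13 ALLOC][14-34 FREE]
Op 3: c = malloc(7) -> c = 14; heap: [0-10 ALLOC][11-13 ALLOC][14-20 ALLOC][21-34 FREE]
Op 4: free(a) -> (freed a); heap: [0-10 FREE][11-13 ALLOC][14-20 ALLOC][21-34 FREE]
Op 5: c = realloc(c, 2) -> c = 14; heap: [0-10 FREE][11-13 ALLOC][14-15 ALLOC][16-34 FREE]
Op 6: free(c) -> (freed c); heap: [0-10 FREE][11-13 ALLOC][14-34 FREE]
Op 7: d = malloc(10) -> d = 0; heap: [0-9 ALLOC][10-10 FREE][11-13 ALLOC][14-34 FREE]
Op 8: e = malloc(8) -> e = 14; heap: [0-9 ALLOC][10-10 FREE][11-13 ALLOC][14-21 ALLOC][22-34 FREE]
Op 9: d = realloc(d, 8) -> d = 0; heap: [0-7 ALLOC][8-10 FREE][11-13 ALLOC][14-21 ALLOC][22-34 FREE]
Free blocks: [3 13] total_free=16 largest=13 -> 100*(16-13)/16 = 300/16 = 18.75 -> rounds to 19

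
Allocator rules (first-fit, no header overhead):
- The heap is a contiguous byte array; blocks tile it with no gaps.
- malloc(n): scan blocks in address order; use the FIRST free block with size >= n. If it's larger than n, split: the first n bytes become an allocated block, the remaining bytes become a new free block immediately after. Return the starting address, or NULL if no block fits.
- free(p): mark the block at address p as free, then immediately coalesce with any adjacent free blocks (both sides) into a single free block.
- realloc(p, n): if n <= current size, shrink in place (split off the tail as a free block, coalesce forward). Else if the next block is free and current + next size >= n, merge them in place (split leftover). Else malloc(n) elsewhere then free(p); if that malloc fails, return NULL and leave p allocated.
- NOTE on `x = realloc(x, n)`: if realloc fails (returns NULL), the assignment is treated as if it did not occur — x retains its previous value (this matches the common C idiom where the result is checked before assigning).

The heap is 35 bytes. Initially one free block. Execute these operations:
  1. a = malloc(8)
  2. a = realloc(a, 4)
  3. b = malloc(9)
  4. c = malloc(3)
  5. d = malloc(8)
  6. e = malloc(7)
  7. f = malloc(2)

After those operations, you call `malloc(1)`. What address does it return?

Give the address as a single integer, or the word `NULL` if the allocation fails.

Op 1: a = malloc(8) -> a = 0; heap: [0-7 ALLOC][8-34 FREE]
Op 2: a = realloc(a, 4) -> a = 0; heap: [0-3 ALLOC][4-34 FREE]
Op 3: b = malloc(9) -> b = 4; heap: [0-3 ALLOC][4-12 ALLOC][13-34 FREE]
Op 4: c = malloc(3) -> c = 13; heap: [0-3 ALLOC][4-12 ALLOC][13-15 ALLOC][16-34 FREE]
Op 5: d = malloc(8) -> d = 16; heap: [0-3 ALLOC][4-12 ALLOC][13-15 ALLOC][16-23 ALLOC][24-34 FREE]
Op 6: e = malloc(7) -> e = 24; heap: [0-3 ALLOC][4-12 ALLOC][13-15 ALLOC][16-23 ALLOC][24-30 ALLOC][31-34 FREE]
Op 7: f = malloc(2) -> f = 31; heap: [0-3 ALLOC][4-12 ALLOC][13-15 ALLOC][16-23 ALLOC][24-30 ALLOC][31-32 ALLOC][33-34 FREE]
malloc(1): first-fit scan over [0-3 ALLOC][4-12 ALLOC][13-15 ALLOC][16-23 ALLOC][24-30 ALLOC][31-32 ALLOC][33-34 FREE] -> 33

Answer: 33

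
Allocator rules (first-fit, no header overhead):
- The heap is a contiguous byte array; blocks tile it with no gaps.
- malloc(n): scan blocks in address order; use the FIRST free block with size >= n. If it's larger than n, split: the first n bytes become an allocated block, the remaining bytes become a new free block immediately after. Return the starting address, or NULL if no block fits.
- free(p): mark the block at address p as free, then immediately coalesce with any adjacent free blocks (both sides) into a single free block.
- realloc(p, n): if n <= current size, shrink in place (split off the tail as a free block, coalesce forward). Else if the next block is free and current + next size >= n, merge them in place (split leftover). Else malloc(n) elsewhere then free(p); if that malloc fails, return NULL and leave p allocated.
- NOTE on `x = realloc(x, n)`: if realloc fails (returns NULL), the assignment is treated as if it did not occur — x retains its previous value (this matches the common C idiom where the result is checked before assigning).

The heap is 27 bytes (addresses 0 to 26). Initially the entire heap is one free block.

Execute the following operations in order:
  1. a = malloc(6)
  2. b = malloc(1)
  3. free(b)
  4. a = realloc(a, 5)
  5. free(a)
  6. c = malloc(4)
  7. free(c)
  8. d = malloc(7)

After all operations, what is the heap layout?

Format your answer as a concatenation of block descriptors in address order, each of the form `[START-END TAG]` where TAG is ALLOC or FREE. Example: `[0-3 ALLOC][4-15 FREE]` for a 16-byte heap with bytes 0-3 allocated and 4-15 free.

Op 1: a = malloc(6) -> a = 0; heap: [0-5 ALLOC][6-26 FREE]
Op 2: b = malloc(1) -> b = 6; heap: [0-5 ALLOC][6-6 ALLOC][7-26 FREE]
Op 3: free(b) -> (freed b); heap: [0-5 ALLOC][6-26 FREE]
Op 4: a = realloc(a, 5) -> a = 0; heap: [0-4 ALLOC][5-26 FREE]
Op 5: free(a) -> (freed a); heap: [0-26 FREE]
Op 6: c = malloc(4) -> c = 0; heap: [0-3 ALLOC][4-26 FREE]
Op 7: free(c) -> (freed c); heap: [0-26 FREE]
Op 8: d = malloc(7) -> d = 0; heap: [0-6 ALLOC][7-26 FREE]

Answer: [0-6 ALLOC][7-26 FREE]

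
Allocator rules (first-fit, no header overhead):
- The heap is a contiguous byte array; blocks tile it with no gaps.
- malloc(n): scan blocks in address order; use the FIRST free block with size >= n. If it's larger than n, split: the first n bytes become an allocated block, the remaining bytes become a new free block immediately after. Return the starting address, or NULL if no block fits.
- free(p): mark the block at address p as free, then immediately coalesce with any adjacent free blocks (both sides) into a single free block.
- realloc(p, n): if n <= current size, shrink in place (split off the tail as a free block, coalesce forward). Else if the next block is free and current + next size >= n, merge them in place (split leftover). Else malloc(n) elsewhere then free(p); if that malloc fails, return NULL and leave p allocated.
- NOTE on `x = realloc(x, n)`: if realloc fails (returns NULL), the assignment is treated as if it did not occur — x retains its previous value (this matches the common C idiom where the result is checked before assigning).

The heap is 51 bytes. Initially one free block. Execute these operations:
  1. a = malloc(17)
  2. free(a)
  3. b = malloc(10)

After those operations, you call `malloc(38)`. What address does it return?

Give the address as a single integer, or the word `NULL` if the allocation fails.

Answer: 10

Derivation:
Op 1: a = malloc(17) -> a = 0; heap: [0-16 ALLOC][17-50 FREE]
Op 2: free(a) -> (freed a); heap: [0-50 FREE]
Op 3: b = malloc(10) -> b = 0; heap: [0-9 ALLOC][10-50 FREE]
malloc(38): first-fit scan over [0-9 ALLOC][10-50 FREE] -> 10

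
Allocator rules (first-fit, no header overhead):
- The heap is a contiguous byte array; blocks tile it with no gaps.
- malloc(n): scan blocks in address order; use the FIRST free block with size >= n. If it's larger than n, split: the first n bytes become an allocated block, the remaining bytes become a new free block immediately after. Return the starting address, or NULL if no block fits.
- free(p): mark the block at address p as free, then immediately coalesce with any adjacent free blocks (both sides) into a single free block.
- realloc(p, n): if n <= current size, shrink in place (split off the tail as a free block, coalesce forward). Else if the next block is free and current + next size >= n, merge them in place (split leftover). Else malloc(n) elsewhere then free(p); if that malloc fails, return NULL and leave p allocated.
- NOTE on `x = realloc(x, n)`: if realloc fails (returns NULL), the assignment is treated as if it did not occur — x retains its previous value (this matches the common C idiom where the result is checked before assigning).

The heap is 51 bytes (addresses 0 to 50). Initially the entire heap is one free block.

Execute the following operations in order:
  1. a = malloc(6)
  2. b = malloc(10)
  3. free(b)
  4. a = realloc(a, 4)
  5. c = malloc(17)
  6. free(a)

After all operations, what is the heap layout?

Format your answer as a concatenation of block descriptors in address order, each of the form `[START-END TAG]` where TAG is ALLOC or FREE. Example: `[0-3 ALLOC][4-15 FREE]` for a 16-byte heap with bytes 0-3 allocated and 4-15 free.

Op 1: a = malloc(6) -> a = 0; heap: [0-5 ALLOC][6-50 FREE]
Op 2: b = malloc(10) -> b = 6; heap: [0-5 ALLOC][6-15 ALLOC][16-50 FREE]
Op 3: free(b) -> (freed b); heap: [0-5 ALLOC][6-50 FREE]
Op 4: a = realloc(a, 4) -> a = 0; heap: [0-3 ALLOC][4-50 FREE]
Op 5: c = malloc(17) -> c = 4; heap: [0-3 ALLOC][4-20 ALLOC][21-50 FREE]
Op 6: free(a) -> (freed a); heap: [0-3 FREE][4-20 ALLOC][21-50 FREE]

Answer: [0-3 FREE][4-20 ALLOC][21-50 FREE]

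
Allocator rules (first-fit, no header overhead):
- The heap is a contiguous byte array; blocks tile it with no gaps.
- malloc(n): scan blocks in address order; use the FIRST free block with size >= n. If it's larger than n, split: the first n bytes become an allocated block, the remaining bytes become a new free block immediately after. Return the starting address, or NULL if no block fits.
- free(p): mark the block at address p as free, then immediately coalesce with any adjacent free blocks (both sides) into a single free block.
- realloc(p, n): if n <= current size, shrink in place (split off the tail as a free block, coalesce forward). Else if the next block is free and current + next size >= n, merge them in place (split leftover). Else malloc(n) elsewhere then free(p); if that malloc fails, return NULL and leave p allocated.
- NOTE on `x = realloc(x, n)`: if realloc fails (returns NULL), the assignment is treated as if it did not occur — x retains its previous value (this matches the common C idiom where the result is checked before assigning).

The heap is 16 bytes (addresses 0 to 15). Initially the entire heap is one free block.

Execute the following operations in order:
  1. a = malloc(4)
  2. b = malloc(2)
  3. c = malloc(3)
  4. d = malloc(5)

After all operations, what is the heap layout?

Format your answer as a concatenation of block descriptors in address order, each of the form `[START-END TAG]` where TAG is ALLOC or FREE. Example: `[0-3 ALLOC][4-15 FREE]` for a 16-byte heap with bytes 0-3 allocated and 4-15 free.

Op 1: a = malloc(4) -> a = 0; heap: [0-3 ALLOC][4-15 FREE]
Op 2: b = malloc(2) -> b = 4; heap: [0-3 ALLOC][4-5 ALLOC][6-15 FREE]
Op 3: c = malloc(3) -> c = 6; heap: [0-3 ALLOC][4-5 ALLOC][6-8 ALLOC][9-15 FREE]
Op 4: d = malloc(5) -> d = 9; heap: [0-3 ALLOC][4-5 ALLOC][6-8 ALLOC][9-13 ALLOC][14-15 FREE]

Answer: [0-3 ALLOC][4-5 ALLOC][6-8 ALLOC][9-13 ALLOC][14-15 FREE]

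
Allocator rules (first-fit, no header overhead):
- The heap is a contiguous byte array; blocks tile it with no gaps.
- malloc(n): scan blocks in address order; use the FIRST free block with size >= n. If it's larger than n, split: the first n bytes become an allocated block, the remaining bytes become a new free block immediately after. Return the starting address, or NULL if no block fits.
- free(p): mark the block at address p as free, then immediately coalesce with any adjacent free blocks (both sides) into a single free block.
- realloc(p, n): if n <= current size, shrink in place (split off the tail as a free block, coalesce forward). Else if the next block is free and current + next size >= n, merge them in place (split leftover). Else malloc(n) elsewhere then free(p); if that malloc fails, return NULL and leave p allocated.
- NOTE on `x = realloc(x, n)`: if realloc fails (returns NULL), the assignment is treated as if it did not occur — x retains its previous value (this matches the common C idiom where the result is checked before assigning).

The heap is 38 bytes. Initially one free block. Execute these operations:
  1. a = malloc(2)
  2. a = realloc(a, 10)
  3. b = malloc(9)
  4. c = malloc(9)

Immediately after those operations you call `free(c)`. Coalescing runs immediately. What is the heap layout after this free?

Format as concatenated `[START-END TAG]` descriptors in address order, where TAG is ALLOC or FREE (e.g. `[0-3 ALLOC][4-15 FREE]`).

Op 1: a = malloc(2) -> a = 0; heap: [0-1 ALLOC][2-37 FREE]
Op 2: a = realloc(a, 10) -> a = 0; heap: [0-9 ALLOC][10-37 FREE]
Op 3: b = malloc(9) -> b = 10; heap: [0-9 ALLOC][10-18 ALLOC][19-37 FREE]
Op 4: c = malloc(9) -> c = 19; heap: [0-9 ALLOC][10-18 ALLOC][19-27 ALLOC][28-37 FREE]
free(c): c = 19 -> block [19-27 ALLOC]; mark free, coalesce with adjacent free neighbors -> [0-9 ALLOC][10-18 ALLOC][19-37 FREE]

Answer: [0-9 ALLOC][10-18 ALLOC][19-37 FREE]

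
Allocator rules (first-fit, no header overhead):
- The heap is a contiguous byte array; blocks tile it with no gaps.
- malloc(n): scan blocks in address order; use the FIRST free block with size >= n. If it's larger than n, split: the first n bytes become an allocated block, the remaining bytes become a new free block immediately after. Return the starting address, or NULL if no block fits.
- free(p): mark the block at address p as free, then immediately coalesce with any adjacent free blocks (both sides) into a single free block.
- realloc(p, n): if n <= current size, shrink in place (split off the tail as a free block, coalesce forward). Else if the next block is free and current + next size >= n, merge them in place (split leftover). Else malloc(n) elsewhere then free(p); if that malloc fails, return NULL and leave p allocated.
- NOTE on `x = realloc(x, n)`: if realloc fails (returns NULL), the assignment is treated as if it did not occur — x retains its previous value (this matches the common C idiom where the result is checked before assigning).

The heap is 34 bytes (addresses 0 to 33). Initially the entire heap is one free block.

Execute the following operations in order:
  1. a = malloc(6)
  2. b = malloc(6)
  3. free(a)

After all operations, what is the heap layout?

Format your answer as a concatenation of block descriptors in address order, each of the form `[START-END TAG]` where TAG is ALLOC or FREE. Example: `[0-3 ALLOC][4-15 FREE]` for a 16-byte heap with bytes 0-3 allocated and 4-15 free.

Answer: [0-5 FREE][6-11 ALLOC][12-33 FREE]

Derivation:
Op 1: a = malloc(6) -> a = 0; heap: [0-5 ALLOC][6-33 FREE]
Op 2: b = malloc(6) -> b = 6; heap: [0-5 ALLOC][6-11 ALLOC][12-33 FREE]
Op 3: free(a) -> (freed a); heap: [0-5 FREE][6-11 ALLOC][12-33 FREE]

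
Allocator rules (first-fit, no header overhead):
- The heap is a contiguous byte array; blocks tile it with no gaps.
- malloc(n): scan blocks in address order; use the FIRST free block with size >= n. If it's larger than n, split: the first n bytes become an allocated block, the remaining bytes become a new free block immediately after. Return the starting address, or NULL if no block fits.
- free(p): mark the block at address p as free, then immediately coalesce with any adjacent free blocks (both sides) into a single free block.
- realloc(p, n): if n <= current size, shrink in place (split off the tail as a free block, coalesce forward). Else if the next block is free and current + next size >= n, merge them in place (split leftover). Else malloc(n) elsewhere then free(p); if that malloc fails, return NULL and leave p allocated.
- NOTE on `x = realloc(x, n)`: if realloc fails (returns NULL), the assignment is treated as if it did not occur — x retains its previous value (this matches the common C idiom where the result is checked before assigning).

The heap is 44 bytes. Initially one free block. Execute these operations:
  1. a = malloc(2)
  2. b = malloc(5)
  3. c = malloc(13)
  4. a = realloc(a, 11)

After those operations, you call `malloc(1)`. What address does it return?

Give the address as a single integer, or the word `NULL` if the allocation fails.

Answer: 0

Derivation:
Op 1: a = malloc(2) -> a = 0; heap: [0-1 ALLOC][2-43 FREE]
Op 2: b = malloc(5) -> b = 2; heap: [0-1 ALLOC][2-6 ALLOC][7-43 FREE]
Op 3: c = malloc(13) -> c = 7; heap: [0-1 ALLOC][2-6 ALLOC][7-19 ALLOC][20-43 FREE]
Op 4: a = realloc(a, 11) -> a = 20; heap: [0-1 FREE][2-6 ALLOC][7-19 ALLOC][20-30 ALLOC][31-43 FREE]
malloc(1): first-fit scan over [0-1 FREE][2-6 ALLOC][7-19 ALLOC][20-30 ALLOC][31-43 FREE] -> 0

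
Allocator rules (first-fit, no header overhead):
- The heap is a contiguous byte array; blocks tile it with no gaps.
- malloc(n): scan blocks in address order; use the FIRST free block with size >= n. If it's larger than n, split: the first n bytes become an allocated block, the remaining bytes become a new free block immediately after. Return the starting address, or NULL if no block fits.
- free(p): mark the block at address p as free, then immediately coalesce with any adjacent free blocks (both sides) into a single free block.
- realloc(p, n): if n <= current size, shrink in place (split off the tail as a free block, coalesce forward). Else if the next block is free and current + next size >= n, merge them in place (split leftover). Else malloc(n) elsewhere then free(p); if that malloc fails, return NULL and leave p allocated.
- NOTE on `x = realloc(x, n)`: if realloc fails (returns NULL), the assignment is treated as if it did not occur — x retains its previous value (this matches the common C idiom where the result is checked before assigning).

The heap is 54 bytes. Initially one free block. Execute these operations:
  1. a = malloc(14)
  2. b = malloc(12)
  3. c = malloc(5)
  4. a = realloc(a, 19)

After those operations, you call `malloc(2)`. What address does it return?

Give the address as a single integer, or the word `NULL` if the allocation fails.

Answer: 0

Derivation:
Op 1: a = malloc(14) -> a = 0; heap: [0-13 ALLOC][14-53 FREE]
Op 2: b = malloc(12) -> b = 14; heap: [0-13 ALLOC][14-25 ALLOC][26-53 FREE]
Op 3: c = malloc(5) -> c = 26; heap: [0-13 ALLOC][14-25 ALLOC][26-30 ALLOC][31-53 FREE]
Op 4: a = realloc(a, 19) -> a = 31; heap: [0-13 FREE][14-25 ALLOC][26-30 ALLOC][31-49 ALLOC][50-53 FREE]
malloc(2): first-fit scan over [0-13 FREE][14-25 ALLOC][26-30 ALLOC][31-49 ALLOC][50-53 FREE] -> 0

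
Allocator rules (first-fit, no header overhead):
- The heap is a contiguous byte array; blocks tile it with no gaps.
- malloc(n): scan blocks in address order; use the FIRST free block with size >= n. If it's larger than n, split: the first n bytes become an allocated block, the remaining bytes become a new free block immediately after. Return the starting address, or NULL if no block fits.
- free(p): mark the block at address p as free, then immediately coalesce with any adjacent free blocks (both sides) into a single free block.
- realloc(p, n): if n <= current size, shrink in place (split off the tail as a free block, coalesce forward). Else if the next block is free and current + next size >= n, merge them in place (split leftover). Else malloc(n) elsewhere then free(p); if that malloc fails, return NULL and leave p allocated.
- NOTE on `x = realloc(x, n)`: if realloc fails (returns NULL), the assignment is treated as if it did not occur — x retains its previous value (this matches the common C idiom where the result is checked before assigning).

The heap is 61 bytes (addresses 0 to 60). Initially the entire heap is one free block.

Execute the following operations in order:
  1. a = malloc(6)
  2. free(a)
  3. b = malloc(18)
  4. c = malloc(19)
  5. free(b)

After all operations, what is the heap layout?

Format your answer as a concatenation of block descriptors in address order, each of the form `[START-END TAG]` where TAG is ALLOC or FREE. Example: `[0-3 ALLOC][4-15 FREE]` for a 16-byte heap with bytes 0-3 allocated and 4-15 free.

Answer: [0-17 FREE][18-36 ALLOC][37-60 FREE]

Derivation:
Op 1: a = malloc(6) -> a = 0; heap: [0-5 ALLOC][6-60 FREE]
Op 2: free(a) -> (freed a); heap: [0-60 FREE]
Op 3: b = malloc(18) -> b = 0; heap: [0-17 ALLOC][18-60 FREE]
Op 4: c = malloc(19) -> c = 18; heap: [0-17 ALLOC][18-36 ALLOC][37-60 FREE]
Op 5: free(b) -> (freed b); heap: [0-17 FREE][18-36 ALLOC][37-60 FREE]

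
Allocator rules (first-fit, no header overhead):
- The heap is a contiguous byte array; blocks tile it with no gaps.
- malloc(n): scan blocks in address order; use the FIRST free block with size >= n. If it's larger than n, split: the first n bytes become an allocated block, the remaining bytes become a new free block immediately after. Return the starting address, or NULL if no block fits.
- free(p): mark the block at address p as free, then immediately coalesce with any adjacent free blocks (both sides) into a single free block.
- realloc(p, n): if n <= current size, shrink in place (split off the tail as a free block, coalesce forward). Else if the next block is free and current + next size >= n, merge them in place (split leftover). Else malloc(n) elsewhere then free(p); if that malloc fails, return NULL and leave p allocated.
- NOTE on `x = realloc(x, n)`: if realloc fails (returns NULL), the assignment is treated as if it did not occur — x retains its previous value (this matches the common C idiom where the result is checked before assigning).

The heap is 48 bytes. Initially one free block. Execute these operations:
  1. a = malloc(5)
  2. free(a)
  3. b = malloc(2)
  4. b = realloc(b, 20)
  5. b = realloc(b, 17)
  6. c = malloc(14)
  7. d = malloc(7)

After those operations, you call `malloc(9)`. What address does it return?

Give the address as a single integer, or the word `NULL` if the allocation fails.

Answer: 38

Derivation:
Op 1: a = malloc(5) -> a = 0; heap: [0-4 ALLOC][5-47 FREE]
Op 2: free(a) -> (freed a); heap: [0-47 FREE]
Op 3: b = malloc(2) -> b = 0; heap: [0-1 ALLOC][2-47 FREE]
Op 4: b = realloc(b, 20) -> b = 0; heap: [0-19 ALLOC][20-47 FREE]
Op 5: b = realloc(b, 17) -> b = 0; heap: [0-16 ALLOC][17-47 FREE]
Op 6: c = malloc(14) -> c = 17; heap: [0-16 ALLOC][17-30 ALLOC][31-47 FREE]
Op 7: d = malloc(7) -> d = 31; heap: [0-16 ALLOC][17-30 ALLOC][31-37 ALLOC][38-47 FREE]
malloc(9): first-fit scan over [0-16 ALLOC][17-30 ALLOC][31-37 ALLOC][38-47 FREE] -> 38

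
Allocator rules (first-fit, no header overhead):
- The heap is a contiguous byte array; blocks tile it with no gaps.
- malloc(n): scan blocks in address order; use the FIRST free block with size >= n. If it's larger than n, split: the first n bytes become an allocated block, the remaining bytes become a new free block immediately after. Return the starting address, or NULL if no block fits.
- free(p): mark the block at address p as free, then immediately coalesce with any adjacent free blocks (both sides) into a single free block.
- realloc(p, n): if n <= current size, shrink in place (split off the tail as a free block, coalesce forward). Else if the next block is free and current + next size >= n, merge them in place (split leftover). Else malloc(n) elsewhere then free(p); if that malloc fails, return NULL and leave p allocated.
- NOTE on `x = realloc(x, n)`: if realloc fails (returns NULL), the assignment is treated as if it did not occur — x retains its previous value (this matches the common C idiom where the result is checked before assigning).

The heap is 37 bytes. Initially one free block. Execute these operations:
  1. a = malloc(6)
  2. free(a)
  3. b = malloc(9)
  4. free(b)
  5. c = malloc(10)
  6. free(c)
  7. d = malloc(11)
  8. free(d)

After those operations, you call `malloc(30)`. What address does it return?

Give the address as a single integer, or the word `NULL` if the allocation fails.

Op 1: a = malloc(6) -> a = 0; heap: [0-5 ALLOC][6-36 FREE]
Op 2: free(a) -> (freed a); heap: [0-36 FREE]
Op 3: b = malloc(9) -> b = 0; heap: [0-8 ALLOC][9-36 FREE]
Op 4: free(b) -> (freed b); heap: [0-36 FREE]
Op 5: c = malloc(10) -> c = 0; heap: [0-9 ALLOC][10-36 FREE]
Op 6: free(c) -> (freed c); heap: [0-36 FREE]
Op 7: d = malloc(11) -> d = 0; heap: [0-10 ALLOC][11-36 FREE]
Op 8: free(d) -> (freed d); heap: [0-36 FREE]
malloc(30): first-fit scan over [0-36 FREE] -> 0

Answer: 0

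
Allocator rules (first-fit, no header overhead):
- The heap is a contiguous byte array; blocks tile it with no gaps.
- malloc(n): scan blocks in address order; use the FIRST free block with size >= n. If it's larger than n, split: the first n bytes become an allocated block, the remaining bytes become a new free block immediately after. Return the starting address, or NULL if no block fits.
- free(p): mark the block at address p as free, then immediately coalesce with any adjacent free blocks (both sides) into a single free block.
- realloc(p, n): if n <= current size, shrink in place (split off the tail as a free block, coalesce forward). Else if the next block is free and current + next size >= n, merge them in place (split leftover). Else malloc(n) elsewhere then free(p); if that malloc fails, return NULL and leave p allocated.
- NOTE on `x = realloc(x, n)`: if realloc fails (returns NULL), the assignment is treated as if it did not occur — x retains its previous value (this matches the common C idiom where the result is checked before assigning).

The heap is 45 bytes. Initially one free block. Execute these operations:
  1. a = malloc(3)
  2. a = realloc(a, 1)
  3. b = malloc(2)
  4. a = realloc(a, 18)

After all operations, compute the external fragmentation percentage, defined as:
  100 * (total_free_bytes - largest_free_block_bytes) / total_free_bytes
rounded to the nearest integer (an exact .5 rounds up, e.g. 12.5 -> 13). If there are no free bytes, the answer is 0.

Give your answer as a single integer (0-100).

Answer: 4

Derivation:
Op 1: a = malloc(3) -> a = 0; heap: [0-2 ALLOC][3-44 FREE]
Op 2: a = realloc(a, 1) -> a = 0; heap: [0-0 ALLOC][1-44 FREE]
Op 3: b = malloc(2) -> b = 1; heap: [0-0 ALLOC][1-2 ALLOC][3-44 FREE]
Op 4: a = realloc(a, 18) -> a = 3; heap: [0-0 FREE][1-2 ALLOC][3-20 ALLOC][21-44 FREE]
Free blocks: [1 24] total_free=25 largest=24 -> 100*(25-24)/25 = 100/25 = 4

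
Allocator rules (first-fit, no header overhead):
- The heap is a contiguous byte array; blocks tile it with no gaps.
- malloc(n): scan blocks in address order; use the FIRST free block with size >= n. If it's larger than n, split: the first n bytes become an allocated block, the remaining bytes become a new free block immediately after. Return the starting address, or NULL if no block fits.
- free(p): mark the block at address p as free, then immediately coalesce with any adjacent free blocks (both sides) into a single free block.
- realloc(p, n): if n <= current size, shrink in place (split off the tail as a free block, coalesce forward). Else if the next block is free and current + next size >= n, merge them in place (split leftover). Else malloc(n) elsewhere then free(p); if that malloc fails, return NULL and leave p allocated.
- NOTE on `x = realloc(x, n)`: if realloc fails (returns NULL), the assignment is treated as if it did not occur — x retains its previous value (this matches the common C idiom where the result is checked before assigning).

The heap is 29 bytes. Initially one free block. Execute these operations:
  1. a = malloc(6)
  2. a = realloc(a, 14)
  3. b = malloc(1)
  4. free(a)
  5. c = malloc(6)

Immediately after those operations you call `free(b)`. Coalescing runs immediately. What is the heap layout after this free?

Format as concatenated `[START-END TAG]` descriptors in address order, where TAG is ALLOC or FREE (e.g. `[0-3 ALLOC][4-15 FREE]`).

Op 1: a = malloc(6) -> a = 0; heap: [0-5 ALLOC][6-28 FREE]
Op 2: a = realloc(a, 14) -> a = 0; heap: [0-13 ALLOC][14-28 FREE]
Op 3: b = malloc(1) -> b = 14; heap: [0-13 ALLOC][14-14 ALLOC][15-28 FREE]
Op 4: free(a) -> (freed a); heap: [0-13 FREE][14-14 ALLOC][15-28 FREE]
Op 5: c = malloc(6) -> c = 0; heap: [0-5 ALLOC][6-13 FREE][14-14 ALLOC][15-28 FREE]
free(b): b = 14 -> block [14-14 ALLOC]; mark free, coalesce with adjacent free neighbors -> [0-5 ALLOC][6-28 FREE]

Answer: [0-5 ALLOC][6-28 FREE]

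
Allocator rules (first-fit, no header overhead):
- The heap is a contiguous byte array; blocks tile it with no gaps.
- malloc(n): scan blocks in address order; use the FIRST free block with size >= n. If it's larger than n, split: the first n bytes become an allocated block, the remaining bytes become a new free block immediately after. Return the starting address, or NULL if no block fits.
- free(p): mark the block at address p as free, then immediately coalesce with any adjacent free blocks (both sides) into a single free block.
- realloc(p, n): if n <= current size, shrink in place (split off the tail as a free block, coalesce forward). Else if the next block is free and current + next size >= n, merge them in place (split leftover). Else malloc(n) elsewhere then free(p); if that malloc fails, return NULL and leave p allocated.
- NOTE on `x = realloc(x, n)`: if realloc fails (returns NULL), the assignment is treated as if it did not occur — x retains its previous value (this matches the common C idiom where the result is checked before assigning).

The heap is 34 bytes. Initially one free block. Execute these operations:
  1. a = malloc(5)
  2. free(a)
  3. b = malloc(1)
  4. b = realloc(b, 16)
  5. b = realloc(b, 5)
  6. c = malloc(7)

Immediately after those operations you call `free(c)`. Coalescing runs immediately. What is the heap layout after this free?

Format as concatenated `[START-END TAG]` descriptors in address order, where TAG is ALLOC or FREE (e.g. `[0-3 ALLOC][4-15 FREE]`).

Answer: [0-4 ALLOC][5-33 FREE]

Derivation:
Op 1: a = malloc(5) -> a = 0; heap: [0-4 ALLOC][5-33 FREE]
Op 2: free(a) -> (freed a); heap: [0-33 FREE]
Op 3: b = malloc(1) -> b = 0; heap: [0-0 ALLOC][1-33 FREE]
Op 4: b = realloc(b, 16) -> b = 0; heap: [0-15 ALLOC][16-33 FREE]
Op 5: b = realloc(b, 5) -> b = 0; heap: [0-4 ALLOC][5-33 FREE]
Op 6: c = malloc(7) -> c = 5; heap: [0-4 ALLOC][5-11 ALLOC][12-33 FREE]
free(c): c = 5 -> block [5-11 ALLOC]; mark free, coalesce with adjacent free neighbors -> [0-4 ALLOC][5-33 FREE]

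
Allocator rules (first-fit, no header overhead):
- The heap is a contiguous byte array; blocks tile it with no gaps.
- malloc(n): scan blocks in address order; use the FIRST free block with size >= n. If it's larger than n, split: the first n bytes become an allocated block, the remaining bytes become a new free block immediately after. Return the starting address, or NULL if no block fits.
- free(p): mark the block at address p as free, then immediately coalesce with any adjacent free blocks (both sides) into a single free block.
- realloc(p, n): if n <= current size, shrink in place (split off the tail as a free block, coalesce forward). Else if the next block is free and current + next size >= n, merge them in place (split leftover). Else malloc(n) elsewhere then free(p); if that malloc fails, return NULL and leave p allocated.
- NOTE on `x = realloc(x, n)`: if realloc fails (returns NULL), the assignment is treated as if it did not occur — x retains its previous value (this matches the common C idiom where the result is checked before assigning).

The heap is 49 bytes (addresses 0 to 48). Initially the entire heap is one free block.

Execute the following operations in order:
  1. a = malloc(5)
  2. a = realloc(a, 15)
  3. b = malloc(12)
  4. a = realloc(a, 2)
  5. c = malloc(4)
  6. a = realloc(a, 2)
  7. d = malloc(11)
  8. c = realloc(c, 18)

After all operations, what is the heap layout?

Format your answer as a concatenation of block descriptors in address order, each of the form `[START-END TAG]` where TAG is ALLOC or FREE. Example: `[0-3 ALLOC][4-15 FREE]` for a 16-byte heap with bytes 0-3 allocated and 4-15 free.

Op 1: a = malloc(5) -> a = 0; heap: [0-4 ALLOC][5-48 FREE]
Op 2: a = realloc(a, 15) -> a = 0; heap: [0-14 ALLOC][15-48 FREE]
Op 3: b = malloc(12) -> b = 15; heap: [0-14 ALLOC][15-26 ALLOC][27-48 FREE]
Op 4: a = realloc(a, 2) -> a = 0; heap: [0-1 ALLOC][2-14 FREE][15-26 ALLOC][27-48 FREE]
Op 5: c = malloc(4) -> c = 2; heap: [0-1 ALLOC][2-5 ALLOC][6-14 FREE][15-26 ALLOC][27-48 FREE]
Op 6: a = realloc(a, 2) -> a = 0; heap: [0-1 ALLOC][2-5 ALLOC][6-14 FREE][15-26 ALLOC][27-48 FREE]
Op 7: d = malloc(11) -> d = 27; heap: [0-1 ALLOC][2-5 ALLOC][6-14 FREE][15-26 ALLOC][27-37 ALLOC][38-48 FREE]
Op 8: c = realloc(c, 18) -> NULL (c unchanged); heap: [0-1 ALLOC][2-5 ALLOC][6-14 FREE][15-26 ALLOC][27-37 ALLOC][38-48 FREE]

Answer: [0-1 ALLOC][2-5 ALLOC][6-14 FREE][15-26 ALLOC][27-37 ALLOC][38-48 FREE]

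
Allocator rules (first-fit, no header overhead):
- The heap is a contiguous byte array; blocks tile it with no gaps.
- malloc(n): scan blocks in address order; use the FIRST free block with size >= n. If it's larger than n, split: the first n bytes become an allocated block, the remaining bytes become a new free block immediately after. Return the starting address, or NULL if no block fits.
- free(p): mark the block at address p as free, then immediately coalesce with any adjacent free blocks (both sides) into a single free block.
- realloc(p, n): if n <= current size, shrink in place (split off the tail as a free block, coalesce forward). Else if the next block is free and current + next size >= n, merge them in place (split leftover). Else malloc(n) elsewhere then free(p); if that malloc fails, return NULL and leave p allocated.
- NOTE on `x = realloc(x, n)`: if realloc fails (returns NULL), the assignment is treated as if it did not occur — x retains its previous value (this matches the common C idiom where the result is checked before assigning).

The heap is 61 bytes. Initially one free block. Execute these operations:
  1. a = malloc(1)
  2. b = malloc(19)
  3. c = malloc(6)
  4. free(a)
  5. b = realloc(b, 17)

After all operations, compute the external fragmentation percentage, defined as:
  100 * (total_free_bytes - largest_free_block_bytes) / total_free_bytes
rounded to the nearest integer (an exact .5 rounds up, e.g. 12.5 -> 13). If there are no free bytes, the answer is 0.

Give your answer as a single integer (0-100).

Op 1: a = malloc(1) -> a = 0; heap: [0-0 ALLOC][1-60 FREE]
Op 2: b = malloc(19) -> b = 1; heap: [0-0 ALLOC][1-19 ALLOC][20-60 FREE]
Op 3: c = malloc(6) -> c = 20; heap: [0-0 ALLOC][1-19 ALLOC][20-25 ALLOC][26-60 FREE]
Op 4: free(a) -> (freed a); heap: [0-0 FREE][1-19 ALLOC][20-25 ALLOC][26-60 FREE]
Op 5: b = realloc(b, 17) -> b = 1; heap: [0-0 FREE][1-17 ALLOC][18-19 FREE][20-25 ALLOC][26-60 FREE]
Free blocks: [1 2 35] total_free=38 largest=35 -> 100*(38-35)/38 = 300/38 ≈ 7.895 -> rounds to 8

Answer: 8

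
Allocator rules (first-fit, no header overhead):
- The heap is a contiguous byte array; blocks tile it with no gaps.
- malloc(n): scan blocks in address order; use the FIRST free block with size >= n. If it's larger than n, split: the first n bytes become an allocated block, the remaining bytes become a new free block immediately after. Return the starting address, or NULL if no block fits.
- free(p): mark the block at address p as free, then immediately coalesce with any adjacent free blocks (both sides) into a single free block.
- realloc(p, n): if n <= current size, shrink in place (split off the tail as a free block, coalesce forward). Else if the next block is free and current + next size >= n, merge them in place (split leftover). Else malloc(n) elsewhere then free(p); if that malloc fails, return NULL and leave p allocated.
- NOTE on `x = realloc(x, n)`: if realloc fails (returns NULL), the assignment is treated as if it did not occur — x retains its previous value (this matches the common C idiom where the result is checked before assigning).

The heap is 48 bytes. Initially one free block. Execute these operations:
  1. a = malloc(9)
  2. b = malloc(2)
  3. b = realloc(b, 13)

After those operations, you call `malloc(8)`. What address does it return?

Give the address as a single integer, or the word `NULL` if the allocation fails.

Answer: 22

Derivation:
Op 1: a = malloc(9) -> a = 0; heap: [0-8 ALLOC][9-47 FREE]
Op 2: b = malloc(2) -> b = 9; heap: [0-8 ALLOC][9-10 ALLOC][11-47 FREE]
Op 3: b = realloc(b, 13) -> b = 9; heap: [0-8 ALLOC][9-21 ALLOC][22-47 FREE]
malloc(8): first-fit scan over [0-8 ALLOC][9-21 ALLOC][22-47 FREE] -> 22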